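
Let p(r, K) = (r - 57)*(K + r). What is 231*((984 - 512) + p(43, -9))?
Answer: -924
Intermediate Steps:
p(r, K) = (-57 + r)*(K + r)
231*((984 - 512) + p(43, -9)) = 231*((984 - 512) + (43**2 - 57*(-9) - 57*43 - 9*43)) = 231*(472 + (1849 + 513 - 2451 - 387)) = 231*(472 - 476) = 231*(-4) = -924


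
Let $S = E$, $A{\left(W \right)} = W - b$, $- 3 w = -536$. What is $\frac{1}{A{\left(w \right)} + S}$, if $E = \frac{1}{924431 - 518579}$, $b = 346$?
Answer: $- \frac{405852}{67912567} \approx -0.0059761$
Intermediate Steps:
$E = \frac{1}{405852} \approx 2.464 \cdot 10^{-6}$
$w = \frac{536}{3}$ ($w = \left(- \frac{1}{3}\right) \left(-536\right) = \frac{536}{3} \approx 178.67$)
$A{\left(W \right)} = -346 + W$ ($A{\left(W \right)} = W - 346 = -346 + W$)
$S = \frac{1}{405852} \approx 2.464 \cdot 10^{-6}$
$\frac{1}{A{\left(w \right)} + S} = \frac{1}{\left(-346 + \frac{536}{3}\right) + \frac{1}{405852}} = \frac{1}{- \frac{502}{3} + \frac{1}{405852}} = \frac{1}{- \frac{67912567}{405852}} = - \frac{405852}{67912567}$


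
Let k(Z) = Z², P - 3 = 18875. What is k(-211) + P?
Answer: 63399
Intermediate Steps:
P = 18878 (P = 3 + 18875 = 18878)
k(-211) + P = (-211)² + 18878 = 44521 + 18878 = 63399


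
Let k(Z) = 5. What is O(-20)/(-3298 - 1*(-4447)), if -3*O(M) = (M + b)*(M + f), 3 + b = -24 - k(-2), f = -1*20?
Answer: -2080/3447 ≈ -0.60342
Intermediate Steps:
f = -20
b = -32 (b = -3 + (-24 - 1*5) = -3 + (-24 - 5) = -3 - 29 = -32)
O(M) = -(-32 + M)*(-20 + M)/3 (O(M) = -(M - 32)*(M - 20)/3 = -(-32 + M)*(-20 + M)/3)
O(-20)/(-3298 - 1*(-4447)) = (-640/3 - ⅓*(-20)² + (52/3)*(-20))/(-3298 - 1*(-4447)) = (-640/3 - ⅓*400 - 1040/3)/(-3298 + 4447) = (-640/3 - 400/3 - 1040/3)/1149 = -2080/3*1/1149 = -2080/3447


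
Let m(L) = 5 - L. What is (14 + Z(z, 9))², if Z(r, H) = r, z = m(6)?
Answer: 169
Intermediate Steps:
z = -1 (z = 5 - 1*6 = 5 - 6 = -1)
(14 + Z(z, 9))² = (14 - 1)² = 13² = 169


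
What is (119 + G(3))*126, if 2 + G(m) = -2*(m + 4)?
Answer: 12978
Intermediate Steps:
G(m) = -10 - 2*m (G(m) = -2 - 2*(m + 4) = -2 - 2*(4 + m) = -2 + (-8 - 2*m) = -10 - 2*m)
(119 + G(3))*126 = (119 + (-10 - 2*3))*126 = (119 + (-10 - 6))*126 = (119 - 16)*126 = 103*126 = 12978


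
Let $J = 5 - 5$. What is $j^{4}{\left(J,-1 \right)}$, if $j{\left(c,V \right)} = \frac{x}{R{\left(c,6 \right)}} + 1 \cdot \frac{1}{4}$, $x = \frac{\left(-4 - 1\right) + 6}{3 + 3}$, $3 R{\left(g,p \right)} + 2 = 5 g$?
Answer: $0$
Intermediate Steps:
$R{\left(g,p \right)} = - \frac{2}{3} + \frac{5 g}{3}$
$J = 0$ ($J = 5 - 5 = 0$)
$x = \frac{1}{6}$ ($x = \frac{-5 + 6}{6} = 1 \cdot \frac{1}{6} = \frac{1}{6} \approx 0.16667$)
$j{\left(c,V \right)} = \frac{1}{4} + \frac{1}{6 \left(- \frac{2}{3} + \frac{5 c}{3}\right)}$ ($j{\left(c,V \right)} = \frac{1}{6 \left(- \frac{2}{3} + \frac{5 c}{3}\right)} + 1 \cdot \frac{1}{4} = \frac{1}{6 \left(- \frac{2}{3} + \frac{5 c}{3}\right)} + \frac{1}{4} = \frac{1}{4} + \frac{1}{6 \left(- \frac{2}{3} + \frac{5 c}{3}\right)}$)
$j^{4}{\left(J,-1 \right)} = \left(\frac{5}{4} \cdot 0 \frac{1}{-2 + 5 \cdot 0}\right)^{4} = \left(\frac{5}{4} \cdot 0 \frac{1}{-2 + 0}\right)^{4} = \left(\frac{5}{4} \cdot 0 \frac{1}{-2}\right)^{4} = \left(\frac{5}{4} \cdot 0 \left(- \frac{1}{2}\right)\right)^{4} = 0^{4} = 0$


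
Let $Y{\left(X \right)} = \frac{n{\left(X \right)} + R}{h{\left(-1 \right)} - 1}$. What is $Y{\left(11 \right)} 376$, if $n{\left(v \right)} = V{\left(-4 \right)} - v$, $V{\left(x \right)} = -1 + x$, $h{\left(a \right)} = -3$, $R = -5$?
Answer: $1974$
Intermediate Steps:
$n{\left(v \right)} = -5 - v$ ($n{\left(v \right)} = \left(-1 - 4\right) - v = -5 - v$)
$Y{\left(X \right)} = \frac{5}{2} + \frac{X}{4}$ ($Y{\left(X \right)} = \frac{\left(-5 - X\right) - 5}{-3 - 1} = \frac{-10 - X}{-4} = \left(-10 - X\right) \left(- \frac{1}{4}\right) = \frac{5}{2} + \frac{X}{4}$)
$Y{\left(11 \right)} 376 = \left(\frac{5}{2} + \frac{1}{4} \cdot 11\right) 376 = \left(\frac{5}{2} + \frac{11}{4}\right) 376 = \frac{21}{4} \cdot 376 = 1974$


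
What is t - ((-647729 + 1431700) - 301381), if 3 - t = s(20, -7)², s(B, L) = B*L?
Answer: -502187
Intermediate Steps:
t = -19597 (t = 3 - (20*(-7))² = 3 - 1*(-140)² = 3 - 1*19600 = 3 - 19600 = -19597)
t - ((-647729 + 1431700) - 301381) = -19597 - ((-647729 + 1431700) - 301381) = -19597 - (783971 - 301381) = -19597 - 1*482590 = -19597 - 482590 = -502187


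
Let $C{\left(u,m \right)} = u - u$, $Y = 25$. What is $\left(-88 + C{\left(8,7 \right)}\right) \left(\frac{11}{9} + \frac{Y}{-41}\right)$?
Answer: $- \frac{19888}{369} \approx -53.897$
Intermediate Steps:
$C{\left(u,m \right)} = 0$
$\left(-88 + C{\left(8,7 \right)}\right) \left(\frac{11}{9} + \frac{Y}{-41}\right) = \left(-88 + 0\right) \left(\frac{11}{9} + \frac{25}{-41}\right) = - 88 \left(11 \cdot \frac{1}{9} + 25 \left(- \frac{1}{41}\right)\right) = - 88 \left(\frac{11}{9} - \frac{25}{41}\right) = \left(-88\right) \frac{226}{369} = - \frac{19888}{369}$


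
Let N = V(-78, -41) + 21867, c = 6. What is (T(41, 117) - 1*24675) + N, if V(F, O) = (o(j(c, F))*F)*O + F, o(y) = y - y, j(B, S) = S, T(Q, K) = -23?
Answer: -2909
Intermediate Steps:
o(y) = 0
V(F, O) = F (V(F, O) = (0*F)*O + F = 0*O + F = 0 + F = F)
N = 21789 (N = -78 + 21867 = 21789)
(T(41, 117) - 1*24675) + N = (-23 - 1*24675) + 21789 = (-23 - 24675) + 21789 = -24698 + 21789 = -2909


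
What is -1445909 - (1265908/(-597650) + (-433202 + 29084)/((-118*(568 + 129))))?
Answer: -17768203457340108/12288580475 ≈ -1.4459e+6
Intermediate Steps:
-1445909 - (1265908/(-597650) + (-433202 + 29084)/((-118*(568 + 129)))) = -1445909 - (1265908*(-1/597650) - 404118/((-118*697))) = -1445909 - (-632954/298825 - 404118/(-82246)) = -1445909 - (-632954/298825 - 404118*(-1/82246)) = -1445909 - (-632954/298825 + 202059/41123) = -1445909 - 1*34351313333/12288580475 = -1445909 - 34351313333/12288580475 = -17768203457340108/12288580475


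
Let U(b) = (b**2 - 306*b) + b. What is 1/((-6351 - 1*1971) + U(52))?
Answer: -1/21478 ≈ -4.6559e-5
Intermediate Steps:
U(b) = b**2 - 305*b
1/((-6351 - 1*1971) + U(52)) = 1/((-6351 - 1*1971) + 52*(-305 + 52)) = 1/((-6351 - 1971) + 52*(-253)) = 1/(-8322 - 13156) = 1/(-21478) = -1/21478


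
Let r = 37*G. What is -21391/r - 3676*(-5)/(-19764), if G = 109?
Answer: -124224566/19927053 ≈ -6.2340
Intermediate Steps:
r = 4033 (r = 37*109 = 4033)
-21391/r - 3676*(-5)/(-19764) = -21391/4033 - 3676*(-5)/(-19764) = -21391*1/4033 + 18380*(-1/19764) = -21391/4033 - 4595/4941 = -124224566/19927053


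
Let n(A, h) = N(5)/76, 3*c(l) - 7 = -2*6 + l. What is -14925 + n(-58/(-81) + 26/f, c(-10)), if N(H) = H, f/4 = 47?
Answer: -1134295/76 ≈ -14925.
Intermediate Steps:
f = 188 (f = 4*47 = 188)
c(l) = -5/3 + l/3 (c(l) = 7/3 + (-2*6 + l)/3 = 7/3 + (-12 + l)/3 = 7/3 + (-4 + l/3) = -5/3 + l/3)
n(A, h) = 5/76
-14925 + n(-58/(-81) + 26/f, c(-10)) = -14925 + 5/76 = -1134295/76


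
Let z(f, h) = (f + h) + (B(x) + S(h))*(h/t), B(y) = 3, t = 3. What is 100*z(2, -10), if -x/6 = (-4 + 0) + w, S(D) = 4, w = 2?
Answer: -9400/3 ≈ -3133.3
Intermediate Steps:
x = 12 (x = -6*((-4 + 0) + 2) = -6*(-4 + 2) = -6*(-2) = 12)
z(f, h) = f + 10*h/3 (z(f, h) = (f + h) + (3 + 4)*(h/3) = (f + h) + 7*(h*(1/3)) = (f + h) + 7*(h/3) = (f + h) + 7*h/3 = f + 10*h/3)
100*z(2, -10) = 100*(2 + (10/3)*(-10)) = 100*(2 - 100/3) = 100*(-94/3) = -9400/3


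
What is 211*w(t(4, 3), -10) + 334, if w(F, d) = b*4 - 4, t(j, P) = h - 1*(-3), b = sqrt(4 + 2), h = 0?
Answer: -510 + 844*sqrt(6) ≈ 1557.4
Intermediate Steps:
b = sqrt(6) ≈ 2.4495
t(j, P) = 3 (t(j, P) = 0 - 1*(-3) = 0 + 3 = 3)
w(F, d) = -4 + 4*sqrt(6) (w(F, d) = sqrt(6)*4 - 4 = 4*sqrt(6) - 4 = -4 + 4*sqrt(6))
211*w(t(4, 3), -10) + 334 = 211*(-4 + 4*sqrt(6)) + 334 = (-844 + 844*sqrt(6)) + 334 = -510 + 844*sqrt(6)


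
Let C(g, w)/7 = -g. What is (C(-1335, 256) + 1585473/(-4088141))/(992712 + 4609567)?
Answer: 38202092172/22902906473339 ≈ 0.0016680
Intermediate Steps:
C(g, w) = -7*g (C(g, w) = 7*(-g) = -7*g)
(C(-1335, 256) + 1585473/(-4088141))/(992712 + 4609567) = (-7*(-1335) + 1585473/(-4088141))/(992712 + 4609567) = (9345 + 1585473*(-1/4088141))/5602279 = (9345 - 1585473/4088141)*(1/5602279) = (38202092172/4088141)*(1/5602279) = 38202092172/22902906473339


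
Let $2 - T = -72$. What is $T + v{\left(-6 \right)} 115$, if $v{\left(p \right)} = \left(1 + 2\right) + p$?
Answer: $-271$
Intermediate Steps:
$T = 74$ ($T = 2 - -72 = 2 + 72 = 74$)
$v{\left(p \right)} = 3 + p$
$T + v{\left(-6 \right)} 115 = 74 + \left(3 - 6\right) 115 = 74 - 345 = -271$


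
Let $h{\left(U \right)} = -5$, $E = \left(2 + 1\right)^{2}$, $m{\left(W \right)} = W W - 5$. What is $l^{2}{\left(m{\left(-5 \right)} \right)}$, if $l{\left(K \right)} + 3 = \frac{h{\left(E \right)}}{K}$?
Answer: $\frac{169}{16} \approx 10.563$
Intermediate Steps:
$m{\left(W \right)} = -5 + W^{2}$ ($m{\left(W \right)} = W^{2} - 5 = -5 + W^{2}$)
$E = 9$ ($E = 3^{2} = 9$)
$l{\left(K \right)} = -3 - \frac{5}{K}$
$l^{2}{\left(m{\left(-5 \right)} \right)} = \left(-3 - \frac{5}{-5 + \left(-5\right)^{2}}\right)^{2} = \left(-3 - \frac{5}{-5 + 25}\right)^{2} = \left(-3 - \frac{5}{20}\right)^{2} = \left(-3 - \frac{1}{4}\right)^{2} = \left(- \frac{13}{4}\right)^{2} = \frac{169}{16}$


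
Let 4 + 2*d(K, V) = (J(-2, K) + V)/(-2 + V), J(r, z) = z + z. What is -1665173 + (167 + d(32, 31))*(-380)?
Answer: -50126367/29 ≈ -1.7285e+6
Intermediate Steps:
J(r, z) = 2*z
d(K, V) = -2 + (V + 2*K)/(2*(-2 + V)) (d(K, V) = -2 + ((2*K + V)/(-2 + V))/2 = -2 + ((V + 2*K)/(-2 + V))/2 = -2 + (V + 2*K)/(2*(-2 + V)))
-1665173 + (167 + d(32, 31))*(-380) = -1665173 + (167 + (4 + 32 - 3/2*31)/(-2 + 31))*(-380) = -1665173 + (167 + (4 + 32 - 93/2)/29)*(-380) = -1665173 + (167 + (1/29)*(-21/2))*(-380) = -1665173 + (167 - 21/58)*(-380) = -1665173 + (9665/58)*(-380) = -1665173 - 1836350/29 = -50126367/29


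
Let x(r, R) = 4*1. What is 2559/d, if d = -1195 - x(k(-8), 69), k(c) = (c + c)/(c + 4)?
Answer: -2559/1199 ≈ -2.1343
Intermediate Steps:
k(c) = 2*c/(4 + c) (k(c) = (2*c)/(4 + c) = 2*c/(4 + c))
x(r, R) = 4
d = -1199 (d = -1195 - 1*4 = -1195 - 4 = -1199)
2559/d = 2559/(-1199) = 2559*(-1/1199) = -2559/1199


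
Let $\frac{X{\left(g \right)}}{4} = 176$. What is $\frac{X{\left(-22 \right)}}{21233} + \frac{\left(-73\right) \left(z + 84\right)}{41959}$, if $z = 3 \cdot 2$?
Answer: $- \frac{109961674}{890915447} \approx -0.12343$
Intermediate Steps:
$z = 6$
$X{\left(g \right)} = 704$ ($X{\left(g \right)} = 4 \cdot 176 = 704$)
$\frac{X{\left(-22 \right)}}{21233} + \frac{\left(-73\right) \left(z + 84\right)}{41959} = \frac{704}{21233} + \frac{\left(-73\right) \left(6 + 84\right)}{41959} = 704 \cdot \frac{1}{21233} + \left(-73\right) 90 \cdot \frac{1}{41959} = \frac{704}{21233} - \frac{6570}{41959} = - \frac{109961674}{890915447}$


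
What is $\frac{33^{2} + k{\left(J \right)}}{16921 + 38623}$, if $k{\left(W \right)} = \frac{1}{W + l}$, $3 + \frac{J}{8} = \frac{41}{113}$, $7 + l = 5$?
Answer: $\frac{2842177}{144969840} \approx 0.019605$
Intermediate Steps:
$l = -2$ ($l = -7 + 5 = -2$)
$J = - \frac{2384}{113}$ ($J = -24 + 8 \cdot \frac{41}{113} = -24 + \frac{328}{113} = - \frac{2384}{113} \approx -21.097$)
$k{\left(W \right)} = \frac{1}{-2 + W}$ ($k{\left(W \right)} = \frac{1}{W - 2} = \frac{1}{-2 + W}$)
$\frac{33^{2} + k{\left(J \right)}}{16921 + 38623} = \frac{33^{2} + \frac{1}{-2 - \frac{2384}{113}}}{16921 + 38623} = \frac{1089 + \frac{1}{- \frac{2610}{113}}}{55544} = \left(1089 - \frac{113}{2610}\right) \frac{1}{55544} = \frac{2842177}{2610} \cdot \frac{1}{55544} = \frac{2842177}{144969840}$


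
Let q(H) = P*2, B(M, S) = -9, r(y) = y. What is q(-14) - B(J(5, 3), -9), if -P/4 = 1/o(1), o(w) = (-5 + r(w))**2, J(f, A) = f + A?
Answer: 17/2 ≈ 8.5000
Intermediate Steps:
J(f, A) = A + f
o(w) = (-5 + w)**2
P = -1/4 (P = -4/(-5 + 1)**2 = -4/((-4)**2) = -4/16 = -4*1/16 = -1/4 ≈ -0.25000)
q(H) = -1/2 (q(H) = -1/4*2 = -1/2)
q(-14) - B(J(5, 3), -9) = -1/2 - 1*(-9) = -1/2 + 9 = 17/2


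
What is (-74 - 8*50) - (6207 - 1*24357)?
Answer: 17676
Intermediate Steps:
(-74 - 8*50) - (6207 - 1*24357) = (-74 - 400) - (6207 - 24357) = -474 - 1*(-18150) = -474 + 18150 = 17676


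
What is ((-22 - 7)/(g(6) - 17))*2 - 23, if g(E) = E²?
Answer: -495/19 ≈ -26.053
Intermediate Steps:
((-22 - 7)/(g(6) - 17))*2 - 23 = ((-22 - 7)/(6² - 17))*2 - 23 = -29/(36 - 17)*2 - 23 = -29/19*2 - 23 = -58/19 - 23 = -495/19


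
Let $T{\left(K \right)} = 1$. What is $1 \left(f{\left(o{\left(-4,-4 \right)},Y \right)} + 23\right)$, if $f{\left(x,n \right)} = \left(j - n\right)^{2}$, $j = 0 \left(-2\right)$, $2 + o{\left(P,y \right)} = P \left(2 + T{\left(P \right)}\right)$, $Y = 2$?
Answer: $27$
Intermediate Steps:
$o{\left(P,y \right)} = -2 + 3 P$ ($o{\left(P,y \right)} = -2 + P \left(2 + 1\right) = -2 + P 3 = -2 + 3 P$)
$j = 0$
$f{\left(x,n \right)} = n^{2}$ ($f{\left(x,n \right)} = \left(0 - n\right)^{2} = \left(- n\right)^{2} = n^{2}$)
$1 \left(f{\left(o{\left(-4,-4 \right)},Y \right)} + 23\right) = 1 \left(2^{2} + 23\right) = 1 \left(4 + 23\right) = 1 \cdot 27 = 27$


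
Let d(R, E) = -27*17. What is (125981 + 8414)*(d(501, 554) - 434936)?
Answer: -58514911025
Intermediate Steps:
d(R, E) = -459
(125981 + 8414)*(d(501, 554) - 434936) = (125981 + 8414)*(-459 - 434936) = 134395*(-435395) = -58514911025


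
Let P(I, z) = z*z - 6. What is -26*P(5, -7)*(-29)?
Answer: 32422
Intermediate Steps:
P(I, z) = -6 + z² (P(I, z) = z² - 6 = -6 + z²)
-26*P(5, -7)*(-29) = -26*(-6 + (-7)²)*(-29) = -26*(-6 + 49)*(-29) = -1118*(-29) = -26*(-1247) = 32422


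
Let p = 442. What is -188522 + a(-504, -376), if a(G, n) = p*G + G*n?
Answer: -221786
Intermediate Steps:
a(G, n) = 442*G + G*n
-188522 + a(-504, -376) = -188522 - 504*(442 - 376) = -188522 - 504*66 = -188522 - 33264 = -221786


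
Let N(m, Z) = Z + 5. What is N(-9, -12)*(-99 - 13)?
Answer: 784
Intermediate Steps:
N(m, Z) = 5 + Z
N(-9, -12)*(-99 - 13) = (5 - 12)*(-99 - 13) = -7*(-112) = 784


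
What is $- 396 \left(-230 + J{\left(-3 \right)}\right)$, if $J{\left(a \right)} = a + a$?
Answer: $93456$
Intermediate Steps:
$J{\left(a \right)} = 2 a$
$- 396 \left(-230 + J{\left(-3 \right)}\right) = - 396 \left(-230 + 2 \left(-3\right)\right) = - 396 \left(-230 - 6\right) = \left(-396\right) \left(-236\right) = 93456$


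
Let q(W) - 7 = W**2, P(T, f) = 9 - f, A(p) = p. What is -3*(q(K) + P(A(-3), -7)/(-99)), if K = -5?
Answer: -3152/33 ≈ -95.515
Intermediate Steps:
q(W) = 7 + W**2
-3*(q(K) + P(A(-3), -7)/(-99)) = -3*((7 + (-5)**2) + (9 - 1*(-7))/(-99)) = -3*((7 + 25) + (9 + 7)*(-1/99)) = -3*(32 + 16*(-1/99)) = -3*(32 - 16/99) = -3*3152/99 = -3152/33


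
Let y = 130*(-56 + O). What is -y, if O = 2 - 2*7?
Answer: 8840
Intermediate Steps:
O = -12 (O = 2 - 14 = -12)
y = -8840 (y = 130*(-56 - 12) = 130*(-68) = -8840)
-y = -1*(-8840) = 8840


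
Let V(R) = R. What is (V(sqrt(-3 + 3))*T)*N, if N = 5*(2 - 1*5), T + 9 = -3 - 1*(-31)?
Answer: 0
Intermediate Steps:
T = 19 (T = -9 + (-3 - 1*(-31)) = -9 + (-3 + 31) = -9 + 28 = 19)
N = -15 (N = 5*(2 - 5) = 5*(-3) = -15)
(V(sqrt(-3 + 3))*T)*N = (sqrt(-3 + 3)*19)*(-15) = (sqrt(0)*19)*(-15) = (0*19)*(-15) = 0*(-15) = 0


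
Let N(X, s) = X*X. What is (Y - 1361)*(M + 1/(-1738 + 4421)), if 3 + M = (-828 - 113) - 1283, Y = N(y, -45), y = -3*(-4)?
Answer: 7271623680/2683 ≈ 2.7103e+6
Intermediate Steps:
y = 12
N(X, s) = X²
Y = 144 (Y = 12² = 144)
M = -2227 (M = -3 + ((-828 - 113) - 1283) = -3 + (-941 - 1283) = -3 - 2224 = -2227)
(Y - 1361)*(M + 1/(-1738 + 4421)) = (144 - 1361)*(-2227 + 1/(-1738 + 4421)) = -1217*(-2227 + 1/2683) = -1217*(-5975040/2683) = 7271623680/2683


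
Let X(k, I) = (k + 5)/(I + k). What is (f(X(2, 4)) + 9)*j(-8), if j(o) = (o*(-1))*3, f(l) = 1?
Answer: 240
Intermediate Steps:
X(k, I) = (5 + k)/(I + k)
j(o) = -3*o (j(o) = -o*3 = -3*o)
(f(X(2, 4)) + 9)*j(-8) = (1 + 9)*(-3*(-8)) = 10*24 = 240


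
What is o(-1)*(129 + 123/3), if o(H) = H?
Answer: -170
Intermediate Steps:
o(-1)*(129 + 123/3) = -(129 + 123/3) = -(129 + 123*(⅓)) = -(129 + 41) = -1*170 = -170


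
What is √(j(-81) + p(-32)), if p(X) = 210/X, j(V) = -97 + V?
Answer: I*√2953/4 ≈ 13.585*I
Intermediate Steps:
√(j(-81) + p(-32)) = √((-97 - 81) + 210/(-32)) = √(-178 + 210*(-1/32)) = √(-178 - 105/16) = √(-2953/16) = I*√2953/4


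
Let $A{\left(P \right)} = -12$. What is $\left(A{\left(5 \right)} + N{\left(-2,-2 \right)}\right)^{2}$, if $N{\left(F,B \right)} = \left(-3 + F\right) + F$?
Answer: $361$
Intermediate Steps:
$N{\left(F,B \right)} = -3 + 2 F$
$\left(A{\left(5 \right)} + N{\left(-2,-2 \right)}\right)^{2} = \left(-12 + \left(-3 + 2 \left(-2\right)\right)\right)^{2} = \left(-12 - 7\right)^{2} = \left(-19\right)^{2} = 361$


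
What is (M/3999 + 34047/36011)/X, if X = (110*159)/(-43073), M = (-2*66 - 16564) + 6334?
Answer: 3402652555039/839566575870 ≈ 4.0529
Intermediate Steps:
M = -10362 (M = (-132 - 16564) + 6334 = -16696 + 6334 = -10362)
X = -17490/43073 (X = 17490*(-1/43073) = -17490/43073 ≈ -0.40605)
(M/3999 + 34047/36011)/X = (-10362/3999 + 34047/36011)/(-17490/43073) = (-10362*1/3999 + 34047*(1/36011))*(-43073/17490) = (-3454/1333 + 34047/36011)*(-43073/17490) = -78997343/48002663*(-43073/17490) = 3402652555039/839566575870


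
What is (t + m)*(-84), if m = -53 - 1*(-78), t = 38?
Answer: -5292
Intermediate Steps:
m = 25 (m = -53 + 78 = 25)
(t + m)*(-84) = (38 + 25)*(-84) = 63*(-84) = -5292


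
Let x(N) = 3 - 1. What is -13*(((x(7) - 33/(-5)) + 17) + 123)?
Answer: -9659/5 ≈ -1931.8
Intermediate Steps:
x(N) = 2
-13*(((x(7) - 33/(-5)) + 17) + 123) = -13*(((2 - 33/(-5)) + 17) + 123) = -13*(((2 - 33*(-1/5)) + 17) + 123) = -13*(((2 + 33/5) + 17) + 123) = -13*((43/5 + 17) + 123) = -13*(128/5 + 123) = -13*743/5 = -9659/5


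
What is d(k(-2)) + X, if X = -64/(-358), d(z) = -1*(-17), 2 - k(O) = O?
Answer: 3075/179 ≈ 17.179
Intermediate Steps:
k(O) = 2 - O
d(z) = 17
X = 32/179 (X = -64*(-1/358) = 32/179 ≈ 0.17877)
d(k(-2)) + X = 17 + 32/179 = 3075/179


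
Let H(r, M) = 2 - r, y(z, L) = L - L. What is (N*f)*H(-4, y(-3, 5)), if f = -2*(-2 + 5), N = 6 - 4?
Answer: -72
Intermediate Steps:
N = 2
y(z, L) = 0
f = -6 (f = -2*3 = -6)
(N*f)*H(-4, y(-3, 5)) = (2*(-6))*(2 - 1*(-4)) = -12*(2 + 4) = -12*6 = -72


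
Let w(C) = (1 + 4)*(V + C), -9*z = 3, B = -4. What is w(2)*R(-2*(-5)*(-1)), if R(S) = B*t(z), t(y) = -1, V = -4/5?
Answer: 24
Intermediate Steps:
V = -⅘ (V = -4*⅕ = -⅘ ≈ -0.80000)
z = -⅓ (z = -⅑*3 = -⅓ ≈ -0.33333)
w(C) = -4 + 5*C (w(C) = (1 + 4)*(-⅘ + C) = 5*(-⅘ + C) = -4 + 5*C)
R(S) = 4 (R(S) = -4*(-1) = 4)
w(2)*R(-2*(-5)*(-1)) = (-4 + 5*2)*4 = (-4 + 10)*4 = 6*4 = 24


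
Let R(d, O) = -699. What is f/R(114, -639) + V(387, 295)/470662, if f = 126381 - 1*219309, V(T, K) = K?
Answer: 14579294847/109664246 ≈ 132.94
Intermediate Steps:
f = -92928 (f = 126381 - 219309 = -92928)
f/R(114, -639) + V(387, 295)/470662 = -92928/(-699) + 295/470662 = -92928*(-1/699) + 295*(1/470662) = 30976/233 + 295/470662 = 14579294847/109664246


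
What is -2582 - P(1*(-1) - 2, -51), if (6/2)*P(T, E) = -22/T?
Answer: -23260/9 ≈ -2584.4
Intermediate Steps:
P(T, E) = -22/(3*T) (P(T, E) = (-22/T)/3 = -22/(3*T))
-2582 - P(1*(-1) - 2, -51) = -2582 - (-22)/(3*(1*(-1) - 2)) = -2582 - (-22)/(3*(-1 - 2)) = -2582 - (-22)/(3*(-3)) = -2582 - (-22)*(-1)/(3*3) = -2582 - 1*22/9 = -2582 - 22/9 = -23260/9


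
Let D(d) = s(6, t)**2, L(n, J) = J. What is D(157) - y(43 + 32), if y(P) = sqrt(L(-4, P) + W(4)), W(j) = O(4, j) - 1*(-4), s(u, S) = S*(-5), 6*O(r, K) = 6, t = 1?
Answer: 25 - 4*sqrt(5) ≈ 16.056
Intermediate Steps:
O(r, K) = 1 (O(r, K) = (1/6)*6 = 1)
s(u, S) = -5*S
D(d) = 25 (D(d) = (-5*1)**2 = (-5)**2 = 25)
W(j) = 5 (W(j) = 1 - 1*(-4) = 1 + 4 = 5)
y(P) = sqrt(5 + P) (y(P) = sqrt(P + 5) = sqrt(5 + P))
D(157) - y(43 + 32) = 25 - sqrt(5 + (43 + 32)) = 25 - sqrt(5 + 75) = 25 - sqrt(80) = 25 - 4*sqrt(5)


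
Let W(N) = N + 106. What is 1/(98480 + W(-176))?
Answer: 1/98410 ≈ 1.0162e-5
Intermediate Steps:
W(N) = 106 + N
1/(98480 + W(-176)) = 1/(98480 + (106 - 176)) = 1/(98480 - 70) = 1/98410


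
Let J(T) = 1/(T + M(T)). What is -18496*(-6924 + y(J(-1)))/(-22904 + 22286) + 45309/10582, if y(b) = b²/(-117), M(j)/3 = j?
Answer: -42645201373/205794 ≈ -2.0722e+5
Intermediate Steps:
M(j) = 3*j
J(T) = 1/(4*T) (J(T) = 1/(T + 3*T) = 1/(4*T))
y(b) = -b²/117
-18496*(-6924 + y(J(-1)))/(-22904 + 22286) + 45309/10582 = -18496*(-6924 - ((¼)/(-1))²/117)/(-22904 + 22286) + 45309/10582 = -18496/((-618/(-6924 - ((¼)*(-1))²/117))) + 45309*(1/10582) = -18496/((-618/(-6924 - (-¼)²/117))) + 4119/962 = -18496/((-618/(-6924 - 1/117*1/16))) + 4119/962 = -18496/((-618/(-6924 - 1/1872))) + 4119/962 = -18496/((-618/(-12961729/1872))) + 4119/962 = -18496/((-618*(-1872/12961729))) + 4119/962 = -18496/1156896/12961729 + 4119/962 = -18496*12961729/1156896 + 4119/962 = -7491879362/36153 + 4119/962 = -42645201373/205794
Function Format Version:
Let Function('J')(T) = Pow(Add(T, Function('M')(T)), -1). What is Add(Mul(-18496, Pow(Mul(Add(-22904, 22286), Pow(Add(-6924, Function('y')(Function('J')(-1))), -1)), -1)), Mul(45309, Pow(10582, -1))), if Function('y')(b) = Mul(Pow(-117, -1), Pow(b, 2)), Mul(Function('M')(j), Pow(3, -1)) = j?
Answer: Rational(-42645201373, 205794) ≈ -2.0722e+5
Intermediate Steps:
Function('M')(j) = Mul(3, j)
Function('J')(T) = Mul(Rational(1, 4), Pow(T, -1)) (Function('J')(T) = Pow(Add(T, Mul(3, T)), -1) = Pow(Mul(4, T), -1) = Mul(Rational(1, 4), Pow(T, -1)))
Function('y')(b) = Mul(Rational(-1, 117), Pow(b, 2))
Add(Mul(-18496, Pow(Mul(Add(-22904, 22286), Pow(Add(-6924, Function('y')(Function('J')(-1))), -1)), -1)), Mul(45309, Pow(10582, -1))) = Add(Mul(-18496, Pow(Mul(Add(-22904, 22286), Pow(Add(-6924, Mul(Rational(-1, 117), Pow(Mul(Rational(1, 4), Pow(-1, -1)), 2))), -1)), -1)), Mul(45309, Pow(10582, -1))) = Add(Mul(-18496, Pow(Mul(-618, Pow(Add(-6924, Mul(Rational(-1, 117), Pow(Mul(Rational(1, 4), -1), 2))), -1)), -1)), Mul(45309, Rational(1, 10582))) = Add(Mul(-18496, Pow(Mul(-618, Pow(Add(-6924, Mul(Rational(-1, 117), Pow(Rational(-1, 4), 2))), -1)), -1)), Rational(4119, 962)) = Add(Mul(-18496, Pow(Mul(-618, Pow(Add(-6924, Mul(Rational(-1, 117), Rational(1, 16))), -1)), -1)), Rational(4119, 962)) = Add(Mul(-18496, Pow(Mul(-618, Pow(Add(-6924, Rational(-1, 1872)), -1)), -1)), Rational(4119, 962)) = Add(Mul(-18496, Pow(Mul(-618, Pow(Rational(-12961729, 1872), -1)), -1)), Rational(4119, 962)) = Add(Mul(-18496, Pow(Mul(-618, Rational(-1872, 12961729)), -1)), Rational(4119, 962)) = Add(Mul(-18496, Pow(Rational(1156896, 12961729), -1)), Rational(4119, 962)) = Add(Mul(-18496, Rational(12961729, 1156896)), Rational(4119, 962)) = Add(Rational(-7491879362, 36153), Rational(4119, 962)) = Rational(-42645201373, 205794)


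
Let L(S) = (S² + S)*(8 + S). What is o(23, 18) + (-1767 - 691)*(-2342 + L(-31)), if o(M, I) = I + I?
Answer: 58333292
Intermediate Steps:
L(S) = (8 + S)*(S + S²) (L(S) = (S + S²)*(8 + S) = (8 + S)*(S + S²))
o(M, I) = 2*I
o(23, 18) + (-1767 - 691)*(-2342 + L(-31)) = 2*18 + (-1767 - 691)*(-2342 - 31*(8 + (-31)² + 9*(-31))) = 36 - 2458*(-2342 - 31*(8 + 961 - 279)) = 36 - 2458*(-2342 - 31*690) = 36 - 2458*(-2342 - 21390) = 36 - 2458*(-23732) = 36 + 58333256 = 58333292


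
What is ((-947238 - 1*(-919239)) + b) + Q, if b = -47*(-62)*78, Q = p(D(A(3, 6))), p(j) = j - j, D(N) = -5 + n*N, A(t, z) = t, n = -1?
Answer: 199293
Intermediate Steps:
D(N) = -5 - N
p(j) = 0
Q = 0
b = 227292 (b = 2914*78 = 227292)
((-947238 - 1*(-919239)) + b) + Q = ((-947238 - 1*(-919239)) + 227292) + 0 = ((-947238 + 919239) + 227292) + 0 = (-27999 + 227292) + 0 = 199293 + 0 = 199293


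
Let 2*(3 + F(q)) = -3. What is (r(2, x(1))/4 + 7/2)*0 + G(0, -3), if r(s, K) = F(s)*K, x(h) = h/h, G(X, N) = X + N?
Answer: -3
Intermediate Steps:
F(q) = -9/2 (F(q) = -3 + (½)*(-3) = -3 - 3/2 = -9/2)
G(X, N) = N + X
x(h) = 1
r(s, K) = -9*K/2
(r(2, x(1))/4 + 7/2)*0 + G(0, -3) = (-9/2*1/4 + 7/2)*0 + (-3 + 0) = (-9/2*¼ + 7*(½))*0 - 3 = (-9/8 + 7/2)*0 - 3 = (19/8)*0 - 3 = 0 - 3 = -3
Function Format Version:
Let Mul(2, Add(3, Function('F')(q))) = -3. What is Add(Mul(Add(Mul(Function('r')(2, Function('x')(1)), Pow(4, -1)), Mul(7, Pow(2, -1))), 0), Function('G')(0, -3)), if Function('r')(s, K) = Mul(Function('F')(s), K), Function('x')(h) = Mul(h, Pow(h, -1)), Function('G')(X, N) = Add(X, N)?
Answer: -3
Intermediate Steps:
Function('F')(q) = Rational(-9, 2) (Function('F')(q) = Add(-3, Mul(Rational(1, 2), -3)) = Add(-3, Rational(-3, 2)) = Rational(-9, 2))
Function('G')(X, N) = Add(N, X)
Function('x')(h) = 1
Function('r')(s, K) = Mul(Rational(-9, 2), K)
Add(Mul(Add(Mul(Function('r')(2, Function('x')(1)), Pow(4, -1)), Mul(7, Pow(2, -1))), 0), Function('G')(0, -3)) = Add(Mul(Add(Mul(Mul(Rational(-9, 2), 1), Pow(4, -1)), Mul(7, Pow(2, -1))), 0), Add(-3, 0)) = Add(Mul(Add(Mul(Rational(-9, 2), Rational(1, 4)), Mul(7, Rational(1, 2))), 0), -3) = Add(Mul(Add(Rational(-9, 8), Rational(7, 2)), 0), -3) = Add(Mul(Rational(19, 8), 0), -3) = Add(0, -3) = -3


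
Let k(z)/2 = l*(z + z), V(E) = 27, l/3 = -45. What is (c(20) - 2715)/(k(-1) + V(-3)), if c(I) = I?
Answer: -385/81 ≈ -4.7531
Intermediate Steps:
l = -135 (l = 3*(-45) = -135)
k(z) = -540*z (k(z) = 2*(-135*(z + z)) = 2*(-270*z) = -540*z)
(c(20) - 2715)/(k(-1) + V(-3)) = (20 - 2715)/(-540*(-1) + 27) = -2695/(540 + 27) = -2695/567 = -2695*1/567 = -385/81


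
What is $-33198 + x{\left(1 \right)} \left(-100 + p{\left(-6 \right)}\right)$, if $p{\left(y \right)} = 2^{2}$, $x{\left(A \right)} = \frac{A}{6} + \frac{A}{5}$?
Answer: $- \frac{166166}{5} \approx -33233.0$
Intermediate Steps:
$x{\left(A \right)} = \frac{11 A}{30}$ ($x{\left(A \right)} = A \frac{1}{6} + A \frac{1}{5} = \frac{A}{6} + \frac{A}{5} = \frac{11 A}{30}$)
$p{\left(y \right)} = 4$
$-33198 + x{\left(1 \right)} \left(-100 + p{\left(-6 \right)}\right) = -33198 + \frac{11}{30} \cdot 1 \left(-100 + 4\right) = -33198 + \frac{11}{30} \left(-96\right) = -33198 - \frac{176}{5} = - \frac{166166}{5}$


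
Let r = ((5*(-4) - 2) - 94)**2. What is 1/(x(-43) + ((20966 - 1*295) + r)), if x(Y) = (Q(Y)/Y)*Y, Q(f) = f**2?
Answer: 1/35976 ≈ 2.7796e-5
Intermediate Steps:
r = 13456 (r = ((-20 - 2) - 94)**2 = (-22 - 94)**2 = (-116)**2 = 13456)
x(Y) = Y**2 (x(Y) = (Y**2/Y)*Y = Y*Y = Y**2)
1/(x(-43) + ((20966 - 1*295) + r)) = 1/((-43)**2 + ((20966 - 1*295) + 13456)) = 1/(1849 + ((20966 - 295) + 13456)) = 1/(1849 + (20671 + 13456)) = 1/(1849 + 34127) = 1/35976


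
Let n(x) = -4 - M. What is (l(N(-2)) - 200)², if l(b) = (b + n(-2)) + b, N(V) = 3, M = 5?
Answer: 41209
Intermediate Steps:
n(x) = -9 (n(x) = -4 - 1*5 = -4 - 5 = -9)
l(b) = -9 + 2*b (l(b) = (b - 9) + b = (-9 + b) + b = -9 + 2*b)
(l(N(-2)) - 200)² = ((-9 + 2*3) - 200)² = ((-9 + 6) - 200)² = (-3 - 200)² = (-203)² = 41209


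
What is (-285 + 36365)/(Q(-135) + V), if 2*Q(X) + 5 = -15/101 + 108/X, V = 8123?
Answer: 1656400/372783 ≈ 4.4433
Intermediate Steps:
Q(X) = -260/101 + 54/X (Q(X) = -5/2 + (-15/101 + 108/X)/2 = -5/2 + (-15/202 + 54/X) = -260/101 + 54/X)
(-285 + 36365)/(Q(-135) + V) = (-285 + 36365)/((-260/101 + 54/(-135)) + 8123) = 36080/((-260/101 + 54*(-1/135)) + 8123) = 36080/((-260/101 - ⅖) + 8123) = 36080/(-1502/505 + 8123) = 36080/(4100613/505) = 36080*(505/4100613) = 1656400/372783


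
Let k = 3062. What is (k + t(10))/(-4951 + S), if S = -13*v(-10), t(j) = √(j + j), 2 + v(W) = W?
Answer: -3062/4795 - 2*√5/4795 ≈ -0.63951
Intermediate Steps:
v(W) = -2 + W
t(j) = √2*√j (t(j) = √(2*j) = √2*√j)
S = 156 (S = -13*(-2 - 10) = -13*(-12) = 156)
(k + t(10))/(-4951 + S) = (3062 + √2*√10)/(-4951 + 156) = (3062 + 2*√5)/(-4795) = (3062 + 2*√5)*(-1/4795) = -3062/4795 - 2*√5/4795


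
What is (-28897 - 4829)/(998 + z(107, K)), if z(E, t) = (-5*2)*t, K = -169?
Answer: -803/64 ≈ -12.547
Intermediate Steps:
z(E, t) = -10*t
(-28897 - 4829)/(998 + z(107, K)) = (-28897 - 4829)/(998 - 10*(-169)) = -33726/(998 + 1690) = -33726/2688 = -33726*1/2688 = -803/64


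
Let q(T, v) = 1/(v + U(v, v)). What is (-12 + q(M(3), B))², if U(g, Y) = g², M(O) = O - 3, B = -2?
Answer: 529/4 ≈ 132.25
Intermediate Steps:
M(O) = -3 + O
q(T, v) = 1/(v + v²)
(-12 + q(M(3), B))² = (-12 + 1/((-2)*(1 - 2)))² = (-12 - ½/(-1))² = (-12 - ½*(-1))² = (-12 + ½)² = (-23/2)² = 529/4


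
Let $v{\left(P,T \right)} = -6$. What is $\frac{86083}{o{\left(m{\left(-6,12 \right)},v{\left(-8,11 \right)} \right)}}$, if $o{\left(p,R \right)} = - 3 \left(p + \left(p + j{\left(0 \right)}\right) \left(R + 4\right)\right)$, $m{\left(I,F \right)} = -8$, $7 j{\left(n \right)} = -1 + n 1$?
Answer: $- \frac{602581}{174} \approx -3463.1$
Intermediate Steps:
$j{\left(n \right)} = - \frac{1}{7} + \frac{n}{7}$ ($j{\left(n \right)} = \frac{-1 + n 1}{7} = \frac{-1 + n}{7} = - \frac{1}{7} + \frac{n}{7}$)
$o{\left(p,R \right)} = - 3 p - 3 \left(4 + R\right) \left(- \frac{1}{7} + p\right)$ ($o{\left(p,R \right)} = - 3 \left(p + \left(p + \left(- \frac{1}{7} + \frac{1}{7} \cdot 0\right)\right) \left(R + 4\right)\right) = - 3 \left(p + \left(p + \left(- \frac{1}{7} + 0\right)\right) \left(4 + R\right)\right) = - 3 \left(p + \left(p - \frac{1}{7}\right) \left(4 + R\right)\right) = - 3 \left(p + \left(- \frac{1}{7} + p\right) \left(4 + R\right)\right) = - 3 \left(p + \left(4 + R\right) \left(- \frac{1}{7} + p\right)\right) = - 3 p - 3 \left(4 + R\right) \left(- \frac{1}{7} + p\right)$)
$\frac{86083}{o{\left(m{\left(-6,12 \right)},v{\left(-8,11 \right)} \right)}} = \frac{86083}{\frac{12}{7} - -120 + \frac{3}{7} \left(-6\right) - \left(-18\right) \left(-8\right)} = \frac{86083}{\frac{12}{7} + 120 - \frac{18}{7} - 144} = \frac{86083}{- \frac{174}{7}} = 86083 \left(- \frac{7}{174}\right) = - \frac{602581}{174}$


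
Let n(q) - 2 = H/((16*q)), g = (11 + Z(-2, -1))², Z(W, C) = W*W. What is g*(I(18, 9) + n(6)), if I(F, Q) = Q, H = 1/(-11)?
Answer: 871125/352 ≈ 2474.8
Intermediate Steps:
Z(W, C) = W²
H = -1/11 ≈ -0.090909
g = 225 (g = (11 + (-2)²)² = (11 + 4)² = 15² = 225)
n(q) = 2 - 1/(176*q) (n(q) = 2 - 1/(16*q)/11 = 2 - 1/(176*q))
g*(I(18, 9) + n(6)) = 225*(9 + (2 - 1/176/6)) = 225*(9 + (2 - 1/176*⅙)) = 225*(9 + (2 - 1/1056)) = 225*(9 + 2111/1056) = 225*(11615/1056) = 871125/352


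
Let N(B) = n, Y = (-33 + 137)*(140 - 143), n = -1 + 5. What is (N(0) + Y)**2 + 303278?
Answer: 398142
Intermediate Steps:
n = 4
Y = -312 (Y = 104*(-3) = -312)
N(B) = 4
(N(0) + Y)**2 + 303278 = (4 - 312)**2 + 303278 = (-308)**2 + 303278 = 94864 + 303278 = 398142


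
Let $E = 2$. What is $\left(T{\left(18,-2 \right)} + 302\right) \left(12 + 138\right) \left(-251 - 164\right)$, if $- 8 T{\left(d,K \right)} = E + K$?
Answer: $-18799500$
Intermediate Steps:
$T{\left(d,K \right)} = - \frac{1}{4} - \frac{K}{8}$ ($T{\left(d,K \right)} = - \frac{2 + K}{8} = - \frac{1}{4} - \frac{K}{8}$)
$\left(T{\left(18,-2 \right)} + 302\right) \left(12 + 138\right) \left(-251 - 164\right) = \left(\left(- \frac{1}{4} - - \frac{1}{4}\right) + 302\right) \left(12 + 138\right) \left(-251 - 164\right) = \left(\left(- \frac{1}{4} + \frac{1}{4}\right) + 302\right) 150 \left(-415\right) = \left(0 + 302\right) \left(-62250\right) = 302 \left(-62250\right) = -18799500$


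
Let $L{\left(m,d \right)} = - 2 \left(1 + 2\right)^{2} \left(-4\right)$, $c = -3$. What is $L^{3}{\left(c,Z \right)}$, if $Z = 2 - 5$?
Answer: $373248$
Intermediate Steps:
$Z = -3$
$L{\left(m,d \right)} = 72$ ($L{\left(m,d \right)} = - 2 \cdot 3^{2} \left(-4\right) = \left(-2\right) 9 \left(-4\right) = \left(-18\right) \left(-4\right) = 72$)
$L^{3}{\left(c,Z \right)} = 72^{3} = 373248$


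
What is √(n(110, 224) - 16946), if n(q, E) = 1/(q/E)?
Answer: I*√51255490/55 ≈ 130.17*I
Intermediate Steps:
n(q, E) = E/q
√(n(110, 224) - 16946) = √(224/110 - 16946) = √(224*(1/110) - 16946) = √(112/55 - 16946) = √(-931918/55) = I*√51255490/55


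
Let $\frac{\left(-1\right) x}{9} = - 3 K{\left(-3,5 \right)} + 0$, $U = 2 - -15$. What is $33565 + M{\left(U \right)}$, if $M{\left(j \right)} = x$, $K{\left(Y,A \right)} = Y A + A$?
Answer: $33295$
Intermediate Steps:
$K{\left(Y,A \right)} = A + A Y$ ($K{\left(Y,A \right)} = A Y + A = A + A Y$)
$U = 17$ ($U = 2 + 15 = 17$)
$x = -270$ ($x = - 9 \left(- 3 \cdot 5 \left(1 - 3\right) + 0\right) = - 9 \left(- 3 \cdot 5 \left(-2\right) + 0\right) = - 9 \left(\left(-3\right) \left(-10\right) + 0\right) = - 9 \left(30 + 0\right) = \left(-9\right) 30 = -270$)
$M{\left(j \right)} = -270$
$33565 + M{\left(U \right)} = 33565 - 270 = 33295$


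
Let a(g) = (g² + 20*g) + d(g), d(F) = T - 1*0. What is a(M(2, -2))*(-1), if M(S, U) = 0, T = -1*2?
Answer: 2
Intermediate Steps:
T = -2
d(F) = -2 (d(F) = -2 - 1*0 = -2 + 0 = -2)
a(g) = -2 + g² + 20*g (a(g) = (g² + 20*g) - 2 = -2 + g² + 20*g)
a(M(2, -2))*(-1) = (-2 + 0² + 20*0)*(-1) = (-2 + 0 + 0)*(-1) = -2*(-1) = 2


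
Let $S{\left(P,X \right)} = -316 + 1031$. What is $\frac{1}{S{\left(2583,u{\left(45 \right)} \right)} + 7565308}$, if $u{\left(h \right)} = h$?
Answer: $\frac{1}{7566023} \approx 1.3217 \cdot 10^{-7}$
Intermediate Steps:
$S{\left(P,X \right)} = 715$
$\frac{1}{S{\left(2583,u{\left(45 \right)} \right)} + 7565308} = \frac{1}{715 + 7565308} = \frac{1}{7566023}$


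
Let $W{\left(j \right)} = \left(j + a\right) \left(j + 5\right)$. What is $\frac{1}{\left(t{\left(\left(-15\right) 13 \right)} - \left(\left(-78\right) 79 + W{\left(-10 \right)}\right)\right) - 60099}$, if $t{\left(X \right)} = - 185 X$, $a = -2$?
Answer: $- \frac{1}{17922} \approx -5.5797 \cdot 10^{-5}$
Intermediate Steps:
$W{\left(j \right)} = \left(-2 + j\right) \left(5 + j\right)$ ($W{\left(j \right)} = \left(j - 2\right) \left(j + 5\right) = \left(-2 + j\right) \left(5 + j\right)$)
$\frac{1}{\left(t{\left(\left(-15\right) 13 \right)} - \left(\left(-78\right) 79 + W{\left(-10 \right)}\right)\right) - 60099} = \frac{1}{\left(- 185 \left(\left(-15\right) 13\right) - \left(\left(-78\right) 79 + \left(-10 + \left(-10\right)^{2} + 3 \left(-10\right)\right)\right)\right) - 60099} = \frac{1}{\left(\left(-185\right) \left(-195\right) - \left(-6162 - -60\right)\right) - 60099} = \frac{1}{\left(36075 - \left(-6162 + 60\right)\right) - 60099} = \frac{1}{\left(36075 - -6102\right) - 60099} = \frac{1}{\left(36075 + 6102\right) - 60099} = \frac{1}{42177 - 60099} = \frac{1}{-17922} = - \frac{1}{17922}$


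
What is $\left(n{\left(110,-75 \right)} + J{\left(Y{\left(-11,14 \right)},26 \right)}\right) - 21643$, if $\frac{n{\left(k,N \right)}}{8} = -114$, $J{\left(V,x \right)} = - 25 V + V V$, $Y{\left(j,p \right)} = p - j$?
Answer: $-22555$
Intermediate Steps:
$J{\left(V,x \right)} = V^{2} - 25 V$ ($J{\left(V,x \right)} = - 25 V + V^{2} = V^{2} - 25 V$)
$n{\left(k,N \right)} = -912$ ($n{\left(k,N \right)} = 8 \left(-114\right) = -912$)
$\left(n{\left(110,-75 \right)} + J{\left(Y{\left(-11,14 \right)},26 \right)}\right) - 21643 = \left(-912 + \left(14 - -11\right) \left(-25 + \left(14 - -11\right)\right)\right) - 21643 = \left(-912 + \left(14 + 11\right) \left(-25 + \left(14 + 11\right)\right)\right) - 21643 = \left(-912 + 25 \left(-25 + 25\right)\right) - 21643 = \left(-912 + 25 \cdot 0\right) - 21643 = \left(-912 + 0\right) - 21643 = -912 - 21643 = -22555$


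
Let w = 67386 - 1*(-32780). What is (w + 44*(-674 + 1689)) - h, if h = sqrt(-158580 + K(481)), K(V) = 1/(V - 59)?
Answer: 144826 - I*sqrt(28240560298)/422 ≈ 1.4483e+5 - 398.22*I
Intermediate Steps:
K(V) = 1/(-59 + V)
w = 100166 (w = 67386 + 32780 = 100166)
h = I*sqrt(28240560298)/422 (h = sqrt(-158580 + 1/(-59 + 481)) = sqrt(-158580 + 1/422) = sqrt(-66920759/422) = I*sqrt(28240560298)/422 ≈ 398.22*I)
(w + 44*(-674 + 1689)) - h = (100166 + 44*(-674 + 1689)) - I*sqrt(28240560298)/422 = (100166 + 44*1015) - I*sqrt(28240560298)/422 = (100166 + 44660) - I*sqrt(28240560298)/422 = 144826 - I*sqrt(28240560298)/422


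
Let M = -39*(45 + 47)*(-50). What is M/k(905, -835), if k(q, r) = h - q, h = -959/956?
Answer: -57168800/288713 ≈ -198.01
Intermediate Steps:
h = -959/956 (h = -959*1/956 = -959/956 ≈ -1.0031)
M = 179400 (M = -39*92*(-50) = -3588*(-50) = 179400)
k(q, r) = -959/956 - q
M/k(905, -835) = 179400/(-959/956 - 1*905) = 179400/(-959/956 - 905) = 179400/(-866139/956) = 179400*(-956/866139) = -57168800/288713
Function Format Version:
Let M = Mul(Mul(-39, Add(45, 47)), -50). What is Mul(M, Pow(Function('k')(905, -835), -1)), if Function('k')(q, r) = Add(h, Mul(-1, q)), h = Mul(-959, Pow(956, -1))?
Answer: Rational(-57168800, 288713) ≈ -198.01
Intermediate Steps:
h = Rational(-959, 956) (h = Mul(-959, Rational(1, 956)) = Rational(-959, 956) ≈ -1.0031)
M = 179400 (M = Mul(Mul(-39, 92), -50) = Mul(-3588, -50) = 179400)
Function('k')(q, r) = Add(Rational(-959, 956), Mul(-1, q))
Mul(M, Pow(Function('k')(905, -835), -1)) = Mul(179400, Pow(Add(Rational(-959, 956), Mul(-1, 905)), -1)) = Mul(179400, Pow(Add(Rational(-959, 956), -905), -1)) = Mul(179400, Pow(Rational(-866139, 956), -1)) = Mul(179400, Rational(-956, 866139)) = Rational(-57168800, 288713)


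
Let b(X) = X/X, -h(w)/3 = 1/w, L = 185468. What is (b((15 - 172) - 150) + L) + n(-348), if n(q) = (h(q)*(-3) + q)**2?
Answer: 4125488505/13456 ≈ 3.0659e+5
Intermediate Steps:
h(w) = -3/w
b(X) = 1
n(q) = (q + 9/q)**2 (n(q) = (-3/q*(-3) + q)**2 = (9/q + q)**2 = (q + 9/q)**2)
(b((15 - 172) - 150) + L) + n(-348) = (1 + 185468) + (9 + (-348)**2)**2/(-348)**2 = 185469 + (9 + 121104)**2/121104 = 185469 + (1/121104)*121113**2 = 185469 + (1/121104)*14668358769 = 185469 + 1629817641/13456 = 4125488505/13456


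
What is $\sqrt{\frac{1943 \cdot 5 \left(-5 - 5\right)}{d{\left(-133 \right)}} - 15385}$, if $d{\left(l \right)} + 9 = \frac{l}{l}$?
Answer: $\frac{i \sqrt{12965}}{2} \approx 56.932 i$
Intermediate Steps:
$d{\left(l \right)} = -8$ ($d{\left(l \right)} = -9 + \frac{l}{l} = -9 + 1 = -8$)
$\sqrt{\frac{1943 \cdot 5 \left(-5 - 5\right)}{d{\left(-133 \right)}} - 15385} = \sqrt{\frac{1943 \cdot 5 \left(-5 - 5\right)}{-8} - 15385} = \sqrt{1943 \cdot 5 \left(-10\right) \left(- \frac{1}{8}\right) - 15385} = \sqrt{1943 \left(-50\right) \left(- \frac{1}{8}\right) - 15385} = \sqrt{\left(-97150\right) \left(- \frac{1}{8}\right) - 15385} = \sqrt{\frac{48575}{4} - 15385} = \sqrt{- \frac{12965}{4}} = \frac{i \sqrt{12965}}{2}$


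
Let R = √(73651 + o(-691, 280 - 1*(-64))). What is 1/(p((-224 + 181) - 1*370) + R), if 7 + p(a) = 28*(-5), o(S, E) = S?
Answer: 49/17117 + 16*√285/51351 ≈ 0.0081227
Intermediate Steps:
R = 16*√285 (R = √(73651 - 691) = √72960 = 16*√285 ≈ 270.11)
p(a) = -147 (p(a) = -7 + 28*(-5) = -7 - 140 = -147)
1/(p((-224 + 181) - 1*370) + R) = 1/(-147 + 16*√285)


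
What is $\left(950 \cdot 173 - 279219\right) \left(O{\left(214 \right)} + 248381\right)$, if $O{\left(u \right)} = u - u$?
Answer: $-28531277089$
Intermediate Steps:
$O{\left(u \right)} = 0$
$\left(950 \cdot 173 - 279219\right) \left(O{\left(214 \right)} + 248381\right) = \left(950 \cdot 173 - 279219\right) \left(0 + 248381\right) = \left(164350 - 279219\right) 248381 = \left(-114869\right) 248381 = -28531277089$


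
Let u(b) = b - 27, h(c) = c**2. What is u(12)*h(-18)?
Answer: -4860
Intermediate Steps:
u(b) = -27 + b
u(12)*h(-18) = (-27 + 12)*(-18)**2 = -15*324 = -4860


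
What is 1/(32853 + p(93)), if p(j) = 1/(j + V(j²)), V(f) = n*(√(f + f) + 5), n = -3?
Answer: 4914743016/161464049742113 + 279*√2/161464049742113 ≈ 3.0439e-5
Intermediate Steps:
V(f) = -15 - 3*√2*√f (V(f) = -3*(√(f + f) + 5) = -3*(√(2*f) + 5) = -3*(√2*√f + 5) = -3*(5 + √2*√f) = -15 - 3*√2*√f)
p(j) = 1/(-15 + j - 3*√2*√(j²)) (p(j) = 1/(j + (-15 - 3*√2*√(j²))) = 1/(-15 + j - 3*√2*√(j²)))
1/(32853 + p(93)) = 1/(32853 + 1/(-15 + 93 - 3*√2*√(93²))) = 1/(32853 + 1/(-15 + 93 - 3*√2*√8649)) = 1/(32853 + 1/(-15 + 93 - 3*√2*93)) = 1/(32853 + 1/(-15 + 93 - 279*√2)) = 1/(32853 + 1/(78 - 279*√2))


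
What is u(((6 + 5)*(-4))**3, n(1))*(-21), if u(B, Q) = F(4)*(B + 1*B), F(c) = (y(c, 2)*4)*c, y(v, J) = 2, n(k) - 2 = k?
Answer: 114487296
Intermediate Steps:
n(k) = 2 + k
F(c) = 8*c (F(c) = (2*4)*c = 8*c)
u(B, Q) = 64*B (u(B, Q) = (8*4)*(B + 1*B) = 32*(B + B) = 32*(2*B) = 64*B)
u(((6 + 5)*(-4))**3, n(1))*(-21) = (64*((6 + 5)*(-4))**3)*(-21) = (64*(11*(-4))**3)*(-21) = (64*(-44)**3)*(-21) = (64*(-85184))*(-21) = -5451776*(-21) = 114487296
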